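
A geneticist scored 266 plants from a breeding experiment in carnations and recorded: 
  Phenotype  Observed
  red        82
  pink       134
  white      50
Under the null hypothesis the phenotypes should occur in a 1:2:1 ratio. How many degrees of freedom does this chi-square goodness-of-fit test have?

A goodness-of-fit test with 3 phenotype classes has df = 3 − 1 = 2.

2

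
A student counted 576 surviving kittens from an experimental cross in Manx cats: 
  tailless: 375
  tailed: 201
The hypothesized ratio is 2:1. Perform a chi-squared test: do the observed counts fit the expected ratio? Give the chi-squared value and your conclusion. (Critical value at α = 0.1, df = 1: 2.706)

Expected counts for N = 576 under a 2:1 ratio (total parts = 3):
  tailless: 576 × 2/3 = 384
  tailed: 576 × 1/3 = 192
χ² = Σ (O − E)² / E
  tailless: (375 − 384)² / 384 = 0.2109
  tailed: (201 − 192)² / 192 = 0.4219
χ² = 0.2109 + 0.4219 = 0.6328 ≈ 0.633
Degrees of freedom = 2 − 1 = 1; critical value at α = 0.1 is 2.706.
Since 0.633 < 2.706, we fail to reject the null hypothesis — the data are consistent with the 2:1 ratio.

0.633; consistent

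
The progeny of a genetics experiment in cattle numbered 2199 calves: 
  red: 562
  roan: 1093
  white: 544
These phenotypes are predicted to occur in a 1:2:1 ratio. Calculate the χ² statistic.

0.372

Under the 1:2:1 hypothesis (Σ ratio = 4, N = 2199):
  red: 2199 × 1/4 = 549.75
  roan: 2199 × 2/4 = 1099.5
  white: 2199 × 1/4 = 549.75
χ² = Σ (O − E)² / E
  red: (562 − 549.75)² / 549.75 = 0.2730
  roan: (1093 − 1099.5)² / 1099.5 = 0.0384
  white: (544 − 549.75)² / 549.75 = 0.0601
χ² = 0.2730 + 0.0384 + 0.0601 = 0.3715 ≈ 0.372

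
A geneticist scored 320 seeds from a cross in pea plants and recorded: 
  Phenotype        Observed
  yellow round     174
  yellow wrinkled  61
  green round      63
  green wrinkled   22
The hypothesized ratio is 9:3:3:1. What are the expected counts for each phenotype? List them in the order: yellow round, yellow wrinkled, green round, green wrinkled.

Total ratio parts = 16. Expected numbers out of 320:
  yellow round: 320 × 9/16 = 180
  yellow wrinkled: 320 × 3/16 = 60
  green round: 320 × 3/16 = 60
  green wrinkled: 320 × 1/16 = 20

180, 60, 60, 20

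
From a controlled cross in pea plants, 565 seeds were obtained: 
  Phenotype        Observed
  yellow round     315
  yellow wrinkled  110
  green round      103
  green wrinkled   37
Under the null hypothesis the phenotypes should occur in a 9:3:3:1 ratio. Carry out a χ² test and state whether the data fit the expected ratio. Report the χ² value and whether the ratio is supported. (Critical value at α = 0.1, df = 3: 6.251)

0.343; consistent

Total ratio parts = 16. Expected numbers out of 565:
  yellow round: 565 × 9/16 = 317.8125
  yellow wrinkled: 565 × 3/16 = 105.9375
  green round: 565 × 3/16 = 105.9375
  green wrinkled: 565 × 1/16 = 35.3125
χ² = Σ (O − E)² / E
  yellow round: (315 − 317.8125)² / 317.8125 = 0.0249
  yellow wrinkled: (110 − 105.9375)² / 105.9375 = 0.1558
  green round: (103 − 105.9375)² / 105.9375 = 0.0815
  green wrinkled: (37 − 35.3125)² / 35.3125 = 0.0806
χ² = 0.0249 + 0.1558 + 0.0815 + 0.0806 = 0.3428 ≈ 0.343
Degrees of freedom = 4 − 1 = 3; critical value at α = 0.1 is 6.251.
Since 0.343 < 6.251, we fail to reject the null hypothesis — the data are consistent with the 9:3:3:1 ratio.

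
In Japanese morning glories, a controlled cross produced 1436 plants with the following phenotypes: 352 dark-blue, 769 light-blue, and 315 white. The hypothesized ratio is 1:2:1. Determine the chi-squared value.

9.152

Expected counts for N = 1436 under a 1:2:1 ratio (total parts = 4):
  dark-blue: 1436 × 1/4 = 359
  light-blue: 1436 × 2/4 = 718
  white: 1436 × 1/4 = 359
χ² = Σ (O − E)² / E
  dark-blue: (352 − 359)² / 359 = 0.1365
  light-blue: (769 − 718)² / 718 = 3.6226
  white: (315 − 359)² / 359 = 5.3928
χ² = 0.1365 + 3.6226 + 5.3928 = 9.1519 ≈ 9.152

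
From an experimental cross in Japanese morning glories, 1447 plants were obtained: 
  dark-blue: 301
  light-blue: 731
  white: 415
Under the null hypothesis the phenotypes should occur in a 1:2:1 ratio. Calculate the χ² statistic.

The 1:2:1 ratio has 4 parts, so with N = 1447 the expected counts are:
  dark-blue: 1447 × 1/4 = 361.75
  light-blue: 1447 × 2/4 = 723.5
  white: 1447 × 1/4 = 361.75
χ² = Σ (O − E)² / E
  dark-blue: (301 − 361.75)² / 361.75 = 10.2020
  light-blue: (731 − 723.5)² / 723.5 = 0.0777
  white: (415 − 361.75)² / 361.75 = 7.8385
χ² = 10.2020 + 0.0777 + 7.8385 = 18.1182 ≈ 18.118

18.118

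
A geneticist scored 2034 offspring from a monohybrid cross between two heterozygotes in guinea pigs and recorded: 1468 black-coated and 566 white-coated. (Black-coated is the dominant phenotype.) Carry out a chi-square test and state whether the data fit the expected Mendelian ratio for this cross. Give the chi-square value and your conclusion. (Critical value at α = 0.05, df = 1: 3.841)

For a monohybrid cross between heterozygotes with complete dominance, the expected phenotypic ratio is 3:1.
Total ratio parts = 4. Expected numbers out of 2034:
  black-coated: 2034 × 3/4 = 1525.5
  white-coated: 2034 × 1/4 = 508.5
χ² = Σ (O − E)² / E
  black-coated: (1468 − 1525.5)² / 1525.5 = 2.1673
  white-coated: (566 − 508.5)² / 508.5 = 6.5020
χ² = 2.1673 + 6.5020 = 8.6693 ≈ 8.669
Degrees of freedom = 2 − 1 = 1; critical value at α = 0.05 is 3.841.
Since 8.669 > 3.841, we reject the null hypothesis — the data do not fit the 3:1 ratio.

8.669; not consistent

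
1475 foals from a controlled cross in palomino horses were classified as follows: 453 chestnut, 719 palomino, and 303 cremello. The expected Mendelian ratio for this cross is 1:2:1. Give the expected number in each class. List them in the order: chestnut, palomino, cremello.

368.75, 737.5, 368.75

Total ratio parts = 4. Expected numbers out of 1475:
  chestnut: 1475 × 1/4 = 368.75
  palomino: 1475 × 2/4 = 737.5
  cremello: 1475 × 1/4 = 368.75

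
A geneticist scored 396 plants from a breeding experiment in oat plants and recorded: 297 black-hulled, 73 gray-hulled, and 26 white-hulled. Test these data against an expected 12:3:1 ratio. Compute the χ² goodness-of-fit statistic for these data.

0.084

Expected counts for N = 396 under a 12:3:1 ratio (total parts = 16):
  black-hulled: 396 × 12/16 = 297
  gray-hulled: 396 × 3/16 = 74.25
  white-hulled: 396 × 1/16 = 24.75
χ² = Σ (O − E)² / E
  black-hulled: (297 − 297)² / 297 = 0.0000
  gray-hulled: (73 − 74.25)² / 74.25 = 0.0210
  white-hulled: (26 − 24.75)² / 24.75 = 0.0631
χ² = 0.0000 + 0.0210 + 0.0631 = 0.0841 ≈ 0.084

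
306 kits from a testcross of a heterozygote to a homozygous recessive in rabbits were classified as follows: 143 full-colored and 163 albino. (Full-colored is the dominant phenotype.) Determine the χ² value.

1.307

A testcross of a heterozygote (Aa × aa) gives a 1:1 phenotypic ratio.
Under the 1:1 hypothesis (Σ ratio = 2, N = 306):
  full-colored: 306 × 1/2 = 153
  albino: 306 × 1/2 = 153
χ² = Σ (O − E)² / E
  full-colored: (143 − 153)² / 153 = 0.6536
  albino: (163 − 153)² / 153 = 0.6536
χ² = 0.6536 + 0.6536 = 1.3072 ≈ 1.307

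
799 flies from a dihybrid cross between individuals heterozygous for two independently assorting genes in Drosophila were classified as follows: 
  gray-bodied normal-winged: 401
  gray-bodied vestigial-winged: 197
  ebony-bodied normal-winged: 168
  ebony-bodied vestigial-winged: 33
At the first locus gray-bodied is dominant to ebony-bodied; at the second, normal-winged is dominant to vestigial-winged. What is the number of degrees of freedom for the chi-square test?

3

A dihybrid F₂ with independent assortment and complete dominance at both loci gives a 9:3:3:1 phenotypic ratio.
A goodness-of-fit test with 4 phenotype classes has df = 4 − 1 = 3.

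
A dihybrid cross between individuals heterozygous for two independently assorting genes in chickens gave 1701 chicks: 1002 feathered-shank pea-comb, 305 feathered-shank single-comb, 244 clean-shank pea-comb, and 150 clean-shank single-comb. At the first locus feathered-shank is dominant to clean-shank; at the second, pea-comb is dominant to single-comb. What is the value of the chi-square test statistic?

38.303

A dihybrid F₂ with independent assortment and complete dominance at both loci gives a 9:3:3:1 phenotypic ratio.
The 9:3:3:1 ratio has 16 parts, so with N = 1701 the expected counts are:
  feathered-shank pea-comb: 1701 × 9/16 = 956.8125
  feathered-shank single-comb: 1701 × 3/16 = 318.9375
  clean-shank pea-comb: 1701 × 3/16 = 318.9375
  clean-shank single-comb: 1701 × 1/16 = 106.3125
χ² = Σ (O − E)² / E
  feathered-shank pea-comb: (1002 − 956.8125)² / 956.8125 = 2.1341
  feathered-shank single-comb: (305 − 318.9375)² / 318.9375 = 0.6091
  clean-shank pea-comb: (244 − 318.9375)² / 318.9375 = 17.6073
  clean-shank single-comb: (150 − 106.3125)² / 106.3125 = 17.9527
χ² = 2.1341 + 0.6091 + 17.6073 + 17.9527 = 38.3032 ≈ 38.303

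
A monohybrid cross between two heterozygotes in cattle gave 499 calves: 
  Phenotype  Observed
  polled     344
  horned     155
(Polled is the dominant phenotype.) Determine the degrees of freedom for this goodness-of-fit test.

1

For a monohybrid cross between heterozygotes with complete dominance, the expected phenotypic ratio is 3:1.
A goodness-of-fit test with 2 phenotype classes has df = 2 − 1 = 1.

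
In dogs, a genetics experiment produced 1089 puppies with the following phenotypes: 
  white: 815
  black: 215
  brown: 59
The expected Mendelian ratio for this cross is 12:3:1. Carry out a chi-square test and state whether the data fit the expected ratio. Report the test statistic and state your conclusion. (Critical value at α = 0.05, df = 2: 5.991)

Under the 12:3:1 hypothesis (Σ ratio = 16, N = 1089):
  white: 1089 × 12/16 = 816.75
  black: 1089 × 3/16 = 204.1875
  brown: 1089 × 1/16 = 68.0625
χ² = Σ (O − E)² / E
  white: (815 − 816.75)² / 816.75 = 0.0037
  black: (215 − 204.1875)² / 204.1875 = 0.5726
  brown: (59 − 68.0625)² / 68.0625 = 1.2067
χ² = 0.0037 + 0.5726 + 1.2067 = 1.783
Degrees of freedom = 3 − 1 = 2; critical value at α = 0.05 is 5.991.
Since 1.783 < 5.991, we fail to reject the null hypothesis — the data are consistent with the 12:3:1 ratio.

1.783; consistent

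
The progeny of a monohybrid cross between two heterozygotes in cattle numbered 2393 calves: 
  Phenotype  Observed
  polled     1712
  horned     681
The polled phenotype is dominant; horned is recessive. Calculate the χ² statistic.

For a monohybrid cross between heterozygotes with complete dominance, the expected phenotypic ratio is 3:1.
Expected counts for N = 2393 under a 3:1 ratio (total parts = 4):
  polled: 2393 × 3/4 = 1794.75
  horned: 2393 × 1/4 = 598.25
χ² = Σ (O − E)² / E
  polled: (1712 − 1794.75)² / 1794.75 = 3.8153
  horned: (681 − 598.25)² / 598.25 = 11.4460
χ² = 3.8153 + 11.4460 = 15.2613 ≈ 15.261

15.261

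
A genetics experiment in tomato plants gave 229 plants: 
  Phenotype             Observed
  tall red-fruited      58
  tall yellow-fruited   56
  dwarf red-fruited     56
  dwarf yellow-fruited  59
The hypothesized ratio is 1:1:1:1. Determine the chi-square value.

0.118

Expected counts for N = 229 under a 1:1:1:1 ratio (total parts = 4):
  tall red-fruited: 229 × 1/4 = 57.25
  tall yellow-fruited: 229 × 1/4 = 57.25
  dwarf red-fruited: 229 × 1/4 = 57.25
  dwarf yellow-fruited: 229 × 1/4 = 57.25
χ² = Σ (O − E)² / E
  tall red-fruited: (58 − 57.25)² / 57.25 = 0.0098
  tall yellow-fruited: (56 − 57.25)² / 57.25 = 0.0273
  dwarf red-fruited: (56 − 57.25)² / 57.25 = 0.0273
  dwarf yellow-fruited: (59 − 57.25)² / 57.25 = 0.0535
χ² = 0.0098 + 0.0273 + 0.0273 + 0.0535 = 0.1179 ≈ 0.118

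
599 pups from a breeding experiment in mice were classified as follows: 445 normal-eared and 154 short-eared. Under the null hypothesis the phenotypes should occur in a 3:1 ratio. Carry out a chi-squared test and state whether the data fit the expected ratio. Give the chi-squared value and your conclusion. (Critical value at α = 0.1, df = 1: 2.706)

Total ratio parts = 4. Expected numbers out of 599:
  normal-eared: 599 × 3/4 = 449.25
  short-eared: 599 × 1/4 = 149.75
χ² = Σ (O − E)² / E
  normal-eared: (445 − 449.25)² / 449.25 = 0.0402
  short-eared: (154 − 149.75)² / 149.75 = 0.1206
χ² = 0.0402 + 0.1206 = 0.1608 ≈ 0.161
Degrees of freedom = 2 − 1 = 1; critical value at α = 0.1 is 2.706.
Since 0.161 < 2.706, we fail to reject the null hypothesis — the data are consistent with the 3:1 ratio.

0.161; consistent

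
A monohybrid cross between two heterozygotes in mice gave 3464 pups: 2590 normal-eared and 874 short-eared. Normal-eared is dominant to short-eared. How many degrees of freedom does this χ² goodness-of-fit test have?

1

For a monohybrid cross between heterozygotes with complete dominance, the expected phenotypic ratio is 3:1.
A goodness-of-fit test with 2 phenotype classes has df = 2 − 1 = 1.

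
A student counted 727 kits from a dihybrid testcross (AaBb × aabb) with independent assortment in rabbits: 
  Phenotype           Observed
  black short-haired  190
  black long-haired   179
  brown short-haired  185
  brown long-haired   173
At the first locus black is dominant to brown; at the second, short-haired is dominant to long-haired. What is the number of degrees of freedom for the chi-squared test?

3

A dihybrid testcross with independent assortment gives a 1:1:1:1 ratio.
A goodness-of-fit test with 4 phenotype classes has df = 4 − 1 = 3.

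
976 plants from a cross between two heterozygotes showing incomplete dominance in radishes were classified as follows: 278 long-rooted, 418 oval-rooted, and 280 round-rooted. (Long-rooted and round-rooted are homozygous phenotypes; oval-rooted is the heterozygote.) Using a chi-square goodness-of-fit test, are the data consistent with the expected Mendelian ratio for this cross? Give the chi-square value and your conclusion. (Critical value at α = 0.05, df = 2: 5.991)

With incomplete dominance, a heterozygote × heterozygote cross gives a 1:2:1 phenotypic ratio.
Expected counts for N = 976 under a 1:2:1 ratio (total parts = 4):
  long-rooted: 976 × 1/4 = 244
  oval-rooted: 976 × 2/4 = 488
  round-rooted: 976 × 1/4 = 244
χ² = Σ (O − E)² / E
  long-rooted: (278 − 244)² / 244 = 4.7377
  oval-rooted: (418 − 488)² / 488 = 10.0410
  round-rooted: (280 − 244)² / 244 = 5.3115
χ² = 4.7377 + 10.0410 + 5.3115 = 20.0902 ≈ 20.090
Degrees of freedom = 3 − 1 = 2; critical value at α = 0.05 is 5.991.
Since 20.090 > 5.991, we reject the null hypothesis — the data do not fit the 1:2:1 ratio.

20.090; not consistent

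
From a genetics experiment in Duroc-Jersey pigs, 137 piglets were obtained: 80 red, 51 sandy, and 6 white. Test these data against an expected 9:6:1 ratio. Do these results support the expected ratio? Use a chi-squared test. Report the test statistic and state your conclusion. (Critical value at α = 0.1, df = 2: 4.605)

The 9:6:1 ratio has 16 parts, so with N = 137 the expected counts are:
  red: 137 × 9/16 = 77.0625
  sandy: 137 × 6/16 = 51.375
  white: 137 × 1/16 = 8.5625
χ² = Σ (O − E)² / E
  red: (80 − 77.0625)² / 77.0625 = 0.1120
  sandy: (51 − 51.375)² / 51.375 = 0.0027
  white: (6 − 8.5625)² / 8.5625 = 0.7669
χ² = 0.1120 + 0.0027 + 0.7669 = 0.8816 ≈ 0.882
Degrees of freedom = 3 − 1 = 2; critical value at α = 0.1 is 4.605.
Since 0.882 < 4.605, we fail to reject the null hypothesis — the data are consistent with the 9:6:1 ratio.

0.882; consistent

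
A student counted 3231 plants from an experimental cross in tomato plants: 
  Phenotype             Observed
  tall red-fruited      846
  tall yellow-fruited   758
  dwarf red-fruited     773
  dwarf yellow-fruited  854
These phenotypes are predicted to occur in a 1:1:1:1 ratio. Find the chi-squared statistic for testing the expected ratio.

Under the 1:1:1:1 hypothesis (Σ ratio = 4, N = 3231):
  tall red-fruited: 3231 × 1/4 = 807.75
  tall yellow-fruited: 3231 × 1/4 = 807.75
  dwarf red-fruited: 3231 × 1/4 = 807.75
  dwarf yellow-fruited: 3231 × 1/4 = 807.75
χ² = Σ (O − E)² / E
  tall red-fruited: (846 − 807.75)² / 807.75 = 1.8113
  tall yellow-fruited: (758 − 807.75)² / 807.75 = 3.0641
  dwarf red-fruited: (773 − 807.75)² / 807.75 = 1.4950
  dwarf yellow-fruited: (854 − 807.75)² / 807.75 = 2.6482
χ² = 1.8113 + 3.0641 + 1.4950 + 2.6482 = 9.0186 ≈ 9.019

9.019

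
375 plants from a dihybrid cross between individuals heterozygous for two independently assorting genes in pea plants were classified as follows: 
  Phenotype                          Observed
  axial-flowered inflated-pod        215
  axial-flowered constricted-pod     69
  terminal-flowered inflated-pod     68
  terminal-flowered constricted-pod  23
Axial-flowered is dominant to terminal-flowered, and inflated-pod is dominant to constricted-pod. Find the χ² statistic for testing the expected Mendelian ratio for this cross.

0.187

A dihybrid F₂ with independent assortment and complete dominance at both loci gives a 9:3:3:1 phenotypic ratio.
Under the 9:3:3:1 hypothesis (Σ ratio = 16, N = 375):
  axial-flowered inflated-pod: 375 × 9/16 = 210.9375
  axial-flowered constricted-pod: 375 × 3/16 = 70.3125
  terminal-flowered inflated-pod: 375 × 3/16 = 70.3125
  terminal-flowered constricted-pod: 375 × 1/16 = 23.4375
χ² = Σ (O − E)² / E
  axial-flowered inflated-pod: (215 − 210.9375)² / 210.9375 = 0.0782
  axial-flowered constricted-pod: (69 − 70.3125)² / 70.3125 = 0.0245
  terminal-flowered inflated-pod: (68 − 70.3125)² / 70.3125 = 0.0761
  terminal-flowered constricted-pod: (23 − 23.4375)² / 23.4375 = 0.0082
χ² = 0.0782 + 0.0245 + 0.0761 + 0.0082 = 0.187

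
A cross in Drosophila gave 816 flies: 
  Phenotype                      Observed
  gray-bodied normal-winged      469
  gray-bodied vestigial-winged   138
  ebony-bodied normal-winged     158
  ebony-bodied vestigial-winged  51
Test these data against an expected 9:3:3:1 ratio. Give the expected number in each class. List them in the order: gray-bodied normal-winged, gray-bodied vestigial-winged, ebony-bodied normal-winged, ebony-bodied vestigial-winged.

459, 153, 153, 51

Expected counts for N = 816 under a 9:3:3:1 ratio (total parts = 16):
  gray-bodied normal-winged: 816 × 9/16 = 459
  gray-bodied vestigial-winged: 816 × 3/16 = 153
  ebony-bodied normal-winged: 816 × 3/16 = 153
  ebony-bodied vestigial-winged: 816 × 1/16 = 51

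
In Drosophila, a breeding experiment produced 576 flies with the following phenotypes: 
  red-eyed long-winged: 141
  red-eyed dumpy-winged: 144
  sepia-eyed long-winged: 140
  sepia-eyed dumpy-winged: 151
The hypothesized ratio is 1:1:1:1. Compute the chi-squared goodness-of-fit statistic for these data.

0.514

Under the 1:1:1:1 hypothesis (Σ ratio = 4, N = 576):
  red-eyed long-winged: 576 × 1/4 = 144
  red-eyed dumpy-winged: 576 × 1/4 = 144
  sepia-eyed long-winged: 576 × 1/4 = 144
  sepia-eyed dumpy-winged: 576 × 1/4 = 144
χ² = Σ (O − E)² / E
  red-eyed long-winged: (141 − 144)² / 144 = 0.0625
  red-eyed dumpy-winged: (144 − 144)² / 144 = 0.0000
  sepia-eyed long-winged: (140 − 144)² / 144 = 0.1111
  sepia-eyed dumpy-winged: (151 − 144)² / 144 = 0.3403
χ² = 0.0625 + 0.0000 + 0.1111 + 0.3403 = 0.5139 ≈ 0.514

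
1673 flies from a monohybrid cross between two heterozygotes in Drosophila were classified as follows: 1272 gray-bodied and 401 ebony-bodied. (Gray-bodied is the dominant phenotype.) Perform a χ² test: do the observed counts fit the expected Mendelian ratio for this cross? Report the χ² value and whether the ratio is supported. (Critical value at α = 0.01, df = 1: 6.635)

For a monohybrid cross between heterozygotes with complete dominance, the expected phenotypic ratio is 3:1.
The 3:1 ratio has 4 parts, so with N = 1673 the expected counts are:
  gray-bodied: 1673 × 3/4 = 1254.75
  ebony-bodied: 1673 × 1/4 = 418.25
χ² = Σ (O − E)² / E
  gray-bodied: (1272 − 1254.75)² / 1254.75 = 0.2371
  ebony-bodied: (401 − 418.25)² / 418.25 = 0.7114
χ² = 0.2371 + 0.7114 = 0.9485 ≈ 0.949
Degrees of freedom = 2 − 1 = 1; critical value at α = 0.01 is 6.635.
Since 0.949 < 6.635, we fail to reject the null hypothesis — the data are consistent with the 3:1 ratio.

0.949; consistent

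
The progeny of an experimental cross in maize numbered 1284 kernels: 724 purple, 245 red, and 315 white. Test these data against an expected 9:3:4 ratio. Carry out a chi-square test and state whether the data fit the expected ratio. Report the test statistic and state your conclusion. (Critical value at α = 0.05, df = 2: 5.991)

0.191; consistent

The 9:3:4 ratio has 16 parts, so with N = 1284 the expected counts are:
  purple: 1284 × 9/16 = 722.25
  red: 1284 × 3/16 = 240.75
  white: 1284 × 4/16 = 321
χ² = Σ (O − E)² / E
  purple: (724 − 722.25)² / 722.25 = 0.0042
  red: (245 − 240.75)² / 240.75 = 0.0750
  white: (315 − 321)² / 321 = 0.1121
χ² = 0.0042 + 0.0750 + 0.1121 = 0.1913 ≈ 0.191
Degrees of freedom = 3 − 1 = 2; critical value at α = 0.05 is 5.991.
Since 0.191 < 5.991, we fail to reject the null hypothesis — the data are consistent with the 9:3:4 ratio.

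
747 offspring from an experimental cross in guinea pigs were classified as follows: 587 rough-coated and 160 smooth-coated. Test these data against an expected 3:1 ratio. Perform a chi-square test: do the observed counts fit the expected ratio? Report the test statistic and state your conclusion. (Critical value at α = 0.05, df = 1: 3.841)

5.109; not consistent

Total ratio parts = 4. Expected numbers out of 747:
  rough-coated: 747 × 3/4 = 560.25
  smooth-coated: 747 × 1/4 = 186.75
χ² = Σ (O − E)² / E
  rough-coated: (587 − 560.25)² / 560.25 = 1.2772
  smooth-coated: (160 − 186.75)² / 186.75 = 3.8317
χ² = 1.2772 + 3.8317 = 5.1089 ≈ 5.109
Degrees of freedom = 2 − 1 = 1; critical value at α = 0.05 is 3.841.
Since 5.109 > 3.841, we reject the null hypothesis — the data do not fit the 3:1 ratio.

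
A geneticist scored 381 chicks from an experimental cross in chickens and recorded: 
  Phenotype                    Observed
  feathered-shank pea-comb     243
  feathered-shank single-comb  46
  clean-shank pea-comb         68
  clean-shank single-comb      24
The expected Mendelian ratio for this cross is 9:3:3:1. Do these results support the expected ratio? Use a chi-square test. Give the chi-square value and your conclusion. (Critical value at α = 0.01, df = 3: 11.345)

13.065; not consistent

Under the 9:3:3:1 hypothesis (Σ ratio = 16, N = 381):
  feathered-shank pea-comb: 381 × 9/16 = 214.3125
  feathered-shank single-comb: 381 × 3/16 = 71.4375
  clean-shank pea-comb: 381 × 3/16 = 71.4375
  clean-shank single-comb: 381 × 1/16 = 23.8125
χ² = Σ (O − E)² / E
  feathered-shank pea-comb: (243 − 214.3125)² / 214.3125 = 3.8401
  feathered-shank single-comb: (46 − 71.4375)² / 71.4375 = 9.0578
  clean-shank pea-comb: (68 − 71.4375)² / 71.4375 = 0.1654
  clean-shank single-comb: (24 − 23.8125)² / 23.8125 = 0.0015
χ² = 3.8401 + 9.0578 + 0.1654 + 0.0015 = 13.0648 ≈ 13.065
Degrees of freedom = 4 − 1 = 3; critical value at α = 0.01 is 11.345.
Since 13.065 > 11.345, we reject the null hypothesis — the data do not fit the 9:3:3:1 ratio.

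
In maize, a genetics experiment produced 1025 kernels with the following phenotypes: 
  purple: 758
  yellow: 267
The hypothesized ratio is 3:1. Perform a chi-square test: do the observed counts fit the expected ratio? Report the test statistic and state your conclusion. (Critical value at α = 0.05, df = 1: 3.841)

0.601; consistent

Expected counts for N = 1025 under a 3:1 ratio (total parts = 4):
  purple: 1025 × 3/4 = 768.75
  yellow: 1025 × 1/4 = 256.25
χ² = Σ (O − E)² / E
  purple: (758 − 768.75)² / 768.75 = 0.1503
  yellow: (267 − 256.25)² / 256.25 = 0.4510
χ² = 0.1503 + 0.4510 = 0.6013 ≈ 0.601
Degrees of freedom = 2 − 1 = 1; critical value at α = 0.05 is 3.841.
Since 0.601 < 3.841, we fail to reject the null hypothesis — the data are consistent with the 3:1 ratio.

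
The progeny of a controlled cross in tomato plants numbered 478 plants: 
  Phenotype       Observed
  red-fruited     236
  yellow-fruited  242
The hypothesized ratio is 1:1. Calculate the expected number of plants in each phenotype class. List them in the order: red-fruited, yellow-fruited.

239, 239

The 1:1 ratio has 2 parts, so with N = 478 the expected counts are:
  red-fruited: 478 × 1/2 = 239
  yellow-fruited: 478 × 1/2 = 239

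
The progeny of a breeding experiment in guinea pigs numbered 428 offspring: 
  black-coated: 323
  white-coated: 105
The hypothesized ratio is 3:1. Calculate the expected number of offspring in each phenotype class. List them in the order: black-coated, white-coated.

Under the 3:1 hypothesis (Σ ratio = 4, N = 428):
  black-coated: 428 × 3/4 = 321
  white-coated: 428 × 1/4 = 107

321, 107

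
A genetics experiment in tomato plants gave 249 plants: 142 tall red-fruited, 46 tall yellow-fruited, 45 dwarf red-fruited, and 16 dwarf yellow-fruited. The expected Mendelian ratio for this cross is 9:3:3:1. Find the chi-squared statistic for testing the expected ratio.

Under the 9:3:3:1 hypothesis (Σ ratio = 16, N = 249):
  tall red-fruited: 249 × 9/16 = 140.0625
  tall yellow-fruited: 249 × 3/16 = 46.6875
  dwarf red-fruited: 249 × 3/16 = 46.6875
  dwarf yellow-fruited: 249 × 1/16 = 15.5625
χ² = Σ (O − E)² / E
  tall red-fruited: (142 − 140.0625)² / 140.0625 = 0.0268
  tall yellow-fruited: (46 − 46.6875)² / 46.6875 = 0.0101
  dwarf red-fruited: (45 − 46.6875)² / 46.6875 = 0.0610
  dwarf yellow-fruited: (16 − 15.5625)² / 15.5625 = 0.0123
χ² = 0.0268 + 0.0101 + 0.0610 + 0.0123 = 0.1102 ≈ 0.110

0.110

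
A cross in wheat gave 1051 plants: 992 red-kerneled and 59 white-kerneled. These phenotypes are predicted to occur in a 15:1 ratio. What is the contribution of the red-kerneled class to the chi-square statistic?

0.045

Expected counts for N = 1051 under a 15:1 ratio (total parts = 16):
  red-kerneled: 1051 × 15/16 = 985.3125
  white-kerneled: 1051 × 1/16 = 65.6875
Contribution of red-kerneled: (992 − 985.3125)² / 985.3125 = 0.0454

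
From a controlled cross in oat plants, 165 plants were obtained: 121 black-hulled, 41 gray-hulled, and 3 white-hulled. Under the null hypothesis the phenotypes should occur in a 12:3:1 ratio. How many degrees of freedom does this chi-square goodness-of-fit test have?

A goodness-of-fit test with 3 phenotype classes has df = 3 − 1 = 2.

2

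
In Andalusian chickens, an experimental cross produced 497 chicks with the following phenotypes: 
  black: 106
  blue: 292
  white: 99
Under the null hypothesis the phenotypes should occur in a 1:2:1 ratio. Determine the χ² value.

Total ratio parts = 4. Expected numbers out of 497:
  black: 497 × 1/4 = 124.25
  blue: 497 × 2/4 = 248.5
  white: 497 × 1/4 = 124.25
χ² = Σ (O − E)² / E
  black: (106 − 124.25)² / 124.25 = 2.6806
  blue: (292 − 248.5)² / 248.5 = 7.6147
  white: (99 − 124.25)² / 124.25 = 5.1313
χ² = 2.6806 + 7.6147 + 5.1313 = 15.4266 ≈ 15.427

15.427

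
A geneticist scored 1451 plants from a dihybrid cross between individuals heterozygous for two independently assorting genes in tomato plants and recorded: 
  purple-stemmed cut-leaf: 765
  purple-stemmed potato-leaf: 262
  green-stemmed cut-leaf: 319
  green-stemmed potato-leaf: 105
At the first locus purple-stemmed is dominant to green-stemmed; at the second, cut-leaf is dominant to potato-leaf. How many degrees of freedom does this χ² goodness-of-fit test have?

3

A dihybrid F₂ with independent assortment and complete dominance at both loci gives a 9:3:3:1 phenotypic ratio.
A goodness-of-fit test with 4 phenotype classes has df = 4 − 1 = 3.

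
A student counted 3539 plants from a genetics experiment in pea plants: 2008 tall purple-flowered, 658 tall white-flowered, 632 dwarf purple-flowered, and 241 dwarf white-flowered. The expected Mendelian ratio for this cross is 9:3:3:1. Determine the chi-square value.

3.473

Total ratio parts = 16. Expected numbers out of 3539:
  tall purple-flowered: 3539 × 9/16 = 1990.6875
  tall white-flowered: 3539 × 3/16 = 663.5625
  dwarf purple-flowered: 3539 × 3/16 = 663.5625
  dwarf white-flowered: 3539 × 1/16 = 221.1875
χ² = Σ (O − E)² / E
  tall purple-flowered: (2008 − 1990.6875)² / 1990.6875 = 0.1506
  tall white-flowered: (658 − 663.5625)² / 663.5625 = 0.0466
  dwarf purple-flowered: (632 − 663.5625)² / 663.5625 = 1.5013
  dwarf white-flowered: (241 − 221.1875)² / 221.1875 = 1.7747
χ² = 0.1506 + 0.0466 + 1.5013 + 1.7747 = 3.4732 ≈ 3.473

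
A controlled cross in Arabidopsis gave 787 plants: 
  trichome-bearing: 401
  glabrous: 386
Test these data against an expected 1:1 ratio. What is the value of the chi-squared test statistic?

The 1:1 ratio has 2 parts, so with N = 787 the expected counts are:
  trichome-bearing: 787 × 1/2 = 393.5
  glabrous: 787 × 1/2 = 393.5
χ² = Σ (O − E)² / E
  trichome-bearing: (401 − 393.5)² / 393.5 = 0.1429
  glabrous: (386 − 393.5)² / 393.5 = 0.1429
χ² = 0.1429 + 0.1429 = 0.2858 ≈ 0.286

0.286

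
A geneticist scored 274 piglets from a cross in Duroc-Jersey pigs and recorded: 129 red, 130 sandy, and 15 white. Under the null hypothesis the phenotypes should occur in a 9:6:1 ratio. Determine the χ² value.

11.586

Total ratio parts = 16. Expected numbers out of 274:
  red: 274 × 9/16 = 154.125
  sandy: 274 × 6/16 = 102.75
  white: 274 × 1/16 = 17.125
χ² = Σ (O − E)² / E
  red: (129 − 154.125)² / 154.125 = 4.0958
  sandy: (130 − 102.75)² / 102.75 = 7.2269
  white: (15 − 17.125)² / 17.125 = 0.2637
χ² = 4.0958 + 7.2269 + 0.2637 = 11.5864 ≈ 11.586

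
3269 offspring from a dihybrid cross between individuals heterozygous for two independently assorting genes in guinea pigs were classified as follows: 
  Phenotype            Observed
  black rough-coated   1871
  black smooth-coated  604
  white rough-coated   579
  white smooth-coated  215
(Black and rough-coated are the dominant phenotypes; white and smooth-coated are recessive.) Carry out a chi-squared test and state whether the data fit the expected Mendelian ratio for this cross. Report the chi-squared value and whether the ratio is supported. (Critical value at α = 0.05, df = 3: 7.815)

A dihybrid F₂ with independent assortment and complete dominance at both loci gives a 9:3:3:1 phenotypic ratio.
Total ratio parts = 16. Expected numbers out of 3269:
  black rough-coated: 3269 × 9/16 = 1838.8125
  black smooth-coated: 3269 × 3/16 = 612.9375
  white rough-coated: 3269 × 3/16 = 612.9375
  white smooth-coated: 3269 × 1/16 = 204.3125
χ² = Σ (O − E)² / E
  black rough-coated: (1871 − 1838.8125)² / 1838.8125 = 0.5634
  black smooth-coated: (604 − 612.9375)² / 612.9375 = 0.1303
  white rough-coated: (579 − 612.9375)² / 612.9375 = 1.8791
  white smooth-coated: (215 − 204.3125)² / 204.3125 = 0.5591
χ² = 0.5634 + 0.1303 + 1.8791 + 0.5591 = 3.1319 ≈ 3.132
Degrees of freedom = 4 − 1 = 3; critical value at α = 0.05 is 7.815.
Since 3.132 < 7.815, we fail to reject the null hypothesis — the data are consistent with the 9:3:3:1 ratio.

3.132; consistent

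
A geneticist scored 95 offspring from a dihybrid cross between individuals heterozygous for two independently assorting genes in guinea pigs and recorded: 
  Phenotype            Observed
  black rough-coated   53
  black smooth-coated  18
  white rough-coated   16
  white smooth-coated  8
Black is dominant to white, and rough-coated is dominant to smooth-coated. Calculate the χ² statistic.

A dihybrid F₂ with independent assortment and complete dominance at both loci gives a 9:3:3:1 phenotypic ratio.
Expected counts for N = 95 under a 9:3:3:1 ratio (total parts = 16):
  black rough-coated: 95 × 9/16 = 53.4375
  black smooth-coated: 95 × 3/16 = 17.8125
  white rough-coated: 95 × 3/16 = 17.8125
  white smooth-coated: 95 × 1/16 = 5.9375
χ² = Σ (O − E)² / E
  black rough-coated: (53 − 53.4375)² / 53.4375 = 0.0036
  black smooth-coated: (18 − 17.8125)² / 17.8125 = 0.0020
  white rough-coated: (16 − 17.8125)² / 17.8125 = 0.1844
  white smooth-coated: (8 − 5.9375)² / 5.9375 = 0.7164
χ² = 0.0036 + 0.0020 + 0.1844 + 0.7164 = 0.9064 ≈ 0.906

0.906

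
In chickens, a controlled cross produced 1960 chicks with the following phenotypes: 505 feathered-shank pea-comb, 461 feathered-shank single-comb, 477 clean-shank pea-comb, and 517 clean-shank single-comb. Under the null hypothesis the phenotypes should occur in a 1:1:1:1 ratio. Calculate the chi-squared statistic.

The 1:1:1:1 ratio has 4 parts, so with N = 1960 the expected counts are:
  feathered-shank pea-comb: 1960 × 1/4 = 490
  feathered-shank single-comb: 1960 × 1/4 = 490
  clean-shank pea-comb: 1960 × 1/4 = 490
  clean-shank single-comb: 1960 × 1/4 = 490
χ² = Σ (O − E)² / E
  feathered-shank pea-comb: (505 − 490)² / 490 = 0.4592
  feathered-shank single-comb: (461 − 490)² / 490 = 1.7163
  clean-shank pea-comb: (477 − 490)² / 490 = 0.3449
  clean-shank single-comb: (517 − 490)² / 490 = 1.4878
χ² = 0.4592 + 1.7163 + 0.3449 + 1.4878 = 4.0082 ≈ 4.008

4.008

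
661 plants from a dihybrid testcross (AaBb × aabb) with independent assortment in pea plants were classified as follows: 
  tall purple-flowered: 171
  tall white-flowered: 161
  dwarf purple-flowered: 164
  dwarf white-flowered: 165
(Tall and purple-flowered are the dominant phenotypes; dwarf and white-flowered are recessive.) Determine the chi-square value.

0.319

A dihybrid testcross with independent assortment gives a 1:1:1:1 ratio.
The 1:1:1:1 ratio has 4 parts, so with N = 661 the expected counts are:
  tall purple-flowered: 661 × 1/4 = 165.25
  tall white-flowered: 661 × 1/4 = 165.25
  dwarf purple-flowered: 661 × 1/4 = 165.25
  dwarf white-flowered: 661 × 1/4 = 165.25
χ² = Σ (O − E)² / E
  tall purple-flowered: (171 − 165.25)² / 165.25 = 0.2001
  tall white-flowered: (161 − 165.25)² / 165.25 = 0.1093
  dwarf purple-flowered: (164 − 165.25)² / 165.25 = 0.0095
  dwarf white-flowered: (165 − 165.25)² / 165.25 = 0.0004
χ² = 0.2001 + 0.1093 + 0.0095 + 0.0004 = 0.3193 ≈ 0.319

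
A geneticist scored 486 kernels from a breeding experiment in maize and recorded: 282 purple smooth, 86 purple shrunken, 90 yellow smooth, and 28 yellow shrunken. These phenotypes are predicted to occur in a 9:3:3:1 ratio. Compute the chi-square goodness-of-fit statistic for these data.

0.760

Expected counts for N = 486 under a 9:3:3:1 ratio (total parts = 16):
  purple smooth: 486 × 9/16 = 273.375
  purple shrunken: 486 × 3/16 = 91.125
  yellow smooth: 486 × 3/16 = 91.125
  yellow shrunken: 486 × 1/16 = 30.375
χ² = Σ (O − E)² / E
  purple smooth: (282 − 273.375)² / 273.375 = 0.2721
  purple shrunken: (86 − 91.125)² / 91.125 = 0.2882
  yellow smooth: (90 − 91.125)² / 91.125 = 0.0139
  yellow shrunken: (28 − 30.375)² / 30.375 = 0.1857
χ² = 0.2721 + 0.2882 + 0.0139 + 0.1857 = 0.7599 ≈ 0.760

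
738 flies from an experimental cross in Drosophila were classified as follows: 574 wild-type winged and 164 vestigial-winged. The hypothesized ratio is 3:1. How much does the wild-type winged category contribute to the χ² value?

Under the 3:1 hypothesis (Σ ratio = 4, N = 738):
  wild-type winged: 738 × 3/4 = 553.5
  vestigial-winged: 738 × 1/4 = 184.5
Contribution of wild-type winged: (574 − 553.5)² / 553.5 = 0.7593

0.759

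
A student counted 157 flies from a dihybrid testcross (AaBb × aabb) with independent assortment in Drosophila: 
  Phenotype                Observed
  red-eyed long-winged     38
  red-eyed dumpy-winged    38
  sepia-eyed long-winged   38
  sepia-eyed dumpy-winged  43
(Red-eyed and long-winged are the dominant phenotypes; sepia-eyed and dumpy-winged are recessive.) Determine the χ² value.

0.478

A dihybrid testcross with independent assortment gives a 1:1:1:1 ratio.
The 1:1:1:1 ratio has 4 parts, so with N = 157 the expected counts are:
  red-eyed long-winged: 157 × 1/4 = 39.25
  red-eyed dumpy-winged: 157 × 1/4 = 39.25
  sepia-eyed long-winged: 157 × 1/4 = 39.25
  sepia-eyed dumpy-winged: 157 × 1/4 = 39.25
χ² = Σ (O − E)² / E
  red-eyed long-winged: (38 − 39.25)² / 39.25 = 0.0398
  red-eyed dumpy-winged: (38 − 39.25)² / 39.25 = 0.0398
  sepia-eyed long-winged: (38 − 39.25)² / 39.25 = 0.0398
  sepia-eyed dumpy-winged: (43 − 39.25)² / 39.25 = 0.3583
χ² = 0.0398 + 0.0398 + 0.0398 + 0.3583 = 0.4777 ≈ 0.478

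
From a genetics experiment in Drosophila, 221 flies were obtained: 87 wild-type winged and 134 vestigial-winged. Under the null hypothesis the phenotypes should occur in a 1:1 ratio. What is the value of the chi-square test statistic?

The 1:1 ratio has 2 parts, so with N = 221 the expected counts are:
  wild-type winged: 221 × 1/2 = 110.5
  vestigial-winged: 221 × 1/2 = 110.5
χ² = Σ (O − E)² / E
  wild-type winged: (87 − 110.5)² / 110.5 = 4.9977
  vestigial-winged: (134 − 110.5)² / 110.5 = 4.9977
χ² = 4.9977 + 4.9977 = 9.9954 ≈ 9.995

9.995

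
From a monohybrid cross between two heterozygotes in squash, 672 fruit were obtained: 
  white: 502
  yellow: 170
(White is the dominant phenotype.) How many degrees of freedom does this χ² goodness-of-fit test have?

1

For a monohybrid cross between heterozygotes with complete dominance, the expected phenotypic ratio is 3:1.
A goodness-of-fit test with 2 phenotype classes has df = 2 − 1 = 1.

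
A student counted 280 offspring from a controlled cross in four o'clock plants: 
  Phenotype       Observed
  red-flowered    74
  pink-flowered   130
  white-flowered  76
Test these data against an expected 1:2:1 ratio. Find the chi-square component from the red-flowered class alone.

0.229

Expected counts for N = 280 under a 1:2:1 ratio (total parts = 4):
  red-flowered: 280 × 1/4 = 70
  pink-flowered: 280 × 2/4 = 140
  white-flowered: 280 × 1/4 = 70
Contribution of red-flowered: (74 − 70)² / 70 = 0.2286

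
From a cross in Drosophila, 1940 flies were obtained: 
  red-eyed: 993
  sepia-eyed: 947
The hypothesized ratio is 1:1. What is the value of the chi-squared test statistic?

Total ratio parts = 2. Expected numbers out of 1940:
  red-eyed: 1940 × 1/2 = 970
  sepia-eyed: 1940 × 1/2 = 970
χ² = Σ (O − E)² / E
  red-eyed: (993 − 970)² / 970 = 0.5454
  sepia-eyed: (947 − 970)² / 970 = 0.5454
χ² = 0.5454 + 0.5454 = 1.0908 ≈ 1.091

1.091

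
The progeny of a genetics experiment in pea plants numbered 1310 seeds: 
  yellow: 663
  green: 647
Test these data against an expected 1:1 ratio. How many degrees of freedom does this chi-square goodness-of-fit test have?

1

A goodness-of-fit test with 2 phenotype classes has df = 2 − 1 = 1.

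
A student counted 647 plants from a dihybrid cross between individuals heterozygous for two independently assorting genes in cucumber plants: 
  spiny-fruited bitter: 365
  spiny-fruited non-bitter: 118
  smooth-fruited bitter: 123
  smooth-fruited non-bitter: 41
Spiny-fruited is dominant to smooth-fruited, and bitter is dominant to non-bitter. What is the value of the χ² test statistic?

0.125

A dihybrid F₂ with independent assortment and complete dominance at both loci gives a 9:3:3:1 phenotypic ratio.
Under the 9:3:3:1 hypothesis (Σ ratio = 16, N = 647):
  spiny-fruited bitter: 647 × 9/16 = 363.9375
  spiny-fruited non-bitter: 647 × 3/16 = 121.3125
  smooth-fruited bitter: 647 × 3/16 = 121.3125
  smooth-fruited non-bitter: 647 × 1/16 = 40.4375
χ² = Σ (O − E)² / E
  spiny-fruited bitter: (365 − 363.9375)² / 363.9375 = 0.0031
  spiny-fruited non-bitter: (118 − 121.3125)² / 121.3125 = 0.0904
  smooth-fruited bitter: (123 − 121.3125)² / 121.3125 = 0.0235
  smooth-fruited non-bitter: (41 − 40.4375)² / 40.4375 = 0.0078
χ² = 0.0031 + 0.0904 + 0.0235 + 0.0078 = 0.1248 ≈ 0.125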